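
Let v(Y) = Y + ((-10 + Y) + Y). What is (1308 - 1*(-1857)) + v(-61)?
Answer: 2972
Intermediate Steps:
v(Y) = -10 + 3*Y (v(Y) = Y + (-10 + 2*Y) = -10 + 3*Y)
(1308 - 1*(-1857)) + v(-61) = (1308 - 1*(-1857)) + (-10 + 3*(-61)) = (1308 + 1857) + (-10 - 183) = 3165 - 193 = 2972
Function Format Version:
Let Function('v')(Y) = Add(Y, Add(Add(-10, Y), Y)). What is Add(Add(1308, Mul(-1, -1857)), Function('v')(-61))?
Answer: 2972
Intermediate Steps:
Function('v')(Y) = Add(-10, Mul(3, Y)) (Function('v')(Y) = Add(Y, Add(-10, Mul(2, Y))) = Add(-10, Mul(3, Y)))
Add(Add(1308, Mul(-1, -1857)), Function('v')(-61)) = Add(Add(1308, Mul(-1, -1857)), Add(-10, Mul(3, -61))) = Add(Add(1308, 1857), Add(-10, -183)) = Add(3165, -193) = 2972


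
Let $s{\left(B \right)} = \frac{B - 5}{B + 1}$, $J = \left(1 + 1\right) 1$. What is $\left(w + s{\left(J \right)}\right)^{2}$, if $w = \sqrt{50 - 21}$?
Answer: $\left(-1 + \sqrt{29}\right)^{2} \approx 19.23$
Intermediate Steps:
$J = 2$ ($J = 2 \cdot 1 = 2$)
$w = \sqrt{29} \approx 5.3852$
$s{\left(B \right)} = \frac{-5 + B}{1 + B}$
$\left(w + s{\left(J \right)}\right)^{2} = \left(\sqrt{29} + \frac{-5 + 2}{1 + 2}\right)^{2} = \left(\sqrt{29} + \frac{1}{3} \left(-3\right)\right)^{2} = \left(\sqrt{29} - 1\right)^{2} = \left(-1 + \sqrt{29}\right)^{2}$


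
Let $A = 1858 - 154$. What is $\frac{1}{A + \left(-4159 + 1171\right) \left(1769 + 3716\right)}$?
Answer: $- \frac{1}{16387476} \approx -6.1022 \cdot 10^{-8}$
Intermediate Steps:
$A = 1704$
$\frac{1}{A + \left(-4159 + 1171\right) \left(1769 + 3716\right)} = \frac{1}{1704 + \left(-4159 + 1171\right) \left(1769 + 3716\right)} = \frac{1}{1704 - 16389180} = \frac{1}{-16387476} = - \frac{1}{16387476}$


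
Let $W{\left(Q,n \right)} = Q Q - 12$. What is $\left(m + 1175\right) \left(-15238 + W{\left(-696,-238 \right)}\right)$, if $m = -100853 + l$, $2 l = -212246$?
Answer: $-96554831966$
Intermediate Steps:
$l = -106123$ ($l = \frac{1}{2} \left(-212246\right) = -106123$)
$W{\left(Q,n \right)} = -12 + Q^{2}$ ($W{\left(Q,n \right)} = Q^{2} - 12 = -12 + Q^{2}$)
$m = -206976$ ($m = -100853 - 106123 = -206976$)
$\left(m + 1175\right) \left(-15238 + W{\left(-696,-238 \right)}\right) = \left(-206976 + 1175\right) \left(-15238 - \left(12 - \left(-696\right)^{2}\right)\right) = - 205801 \left(-15238 + \left(-12 + 484416\right)\right) = - 205801 \left(-15238 + 484404\right) = \left(-205801\right) 469166 = -96554831966$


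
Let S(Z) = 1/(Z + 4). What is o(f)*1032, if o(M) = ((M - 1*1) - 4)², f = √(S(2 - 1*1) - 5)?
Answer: 104232/5 - 4128*I*√30 ≈ 20846.0 - 22610.0*I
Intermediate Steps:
S(Z) = 1/(4 + Z)
f = 2*I*√30/5 (f = √(1/(4 + (2 - 1*1)) - 5) = √(1/(4 + (2 - 1)) - 5) = √(1/(4 + 1) - 5) = √(1/5 - 5) = √(⅕ - 5) = √(-24/5) = 2*I*√30/5 ≈ 2.1909*I)
o(M) = (-5 + M)² (o(M) = ((M - 1) - 4)² = ((-1 + M) - 4)² = (-5 + M)²)
o(f)*1032 = (-5 + 2*I*√30/5)²*1032 = 1032*(-5 + 2*I*√30/5)²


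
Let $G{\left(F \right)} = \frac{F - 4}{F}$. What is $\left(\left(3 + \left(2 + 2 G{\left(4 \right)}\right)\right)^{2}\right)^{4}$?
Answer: $390625$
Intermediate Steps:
$G{\left(F \right)} = \frac{-4 + F}{F}$ ($G{\left(F \right)} = \frac{F - 4}{F} = \frac{-4 + F}{F}$)
$\left(\left(3 + \left(2 + 2 G{\left(4 \right)}\right)\right)^{2}\right)^{4} = \left(\left(3 + \left(2 + 2 \frac{-4 + 4}{4}\right)\right)^{2}\right)^{4} = \left(\left(3 + \left(2 + 2 \cdot \frac{1}{4} \cdot 0\right)\right)^{2}\right)^{4} = \left(\left(3 + \left(2 + 2 \cdot 0\right)\right)^{2}\right)^{4} = \left(\left(3 + \left(2 + 0\right)\right)^{2}\right)^{4} = \left(\left(3 + 2\right)^{2}\right)^{4} = \left(5^{2}\right)^{4} = 25^{4} = 390625$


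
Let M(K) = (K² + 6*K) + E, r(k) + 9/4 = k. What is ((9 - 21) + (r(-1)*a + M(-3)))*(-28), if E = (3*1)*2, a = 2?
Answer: 602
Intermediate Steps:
r(k) = -9/4 + k
E = 6 (E = 3*2 = 6)
M(K) = 6 + K² + 6*K (M(K) = (K² + 6*K) + 6 = 6 + K² + 6*K)
((9 - 21) + (r(-1)*a + M(-3)))*(-28) = ((9 - 21) + ((-9/4 - 1)*2 + (6 + (-3)² + 6*(-3))))*(-28) = (-12 + (-13/4*2 + (6 + 9 - 18)))*(-28) = (-12 + (-13/2 - 3))*(-28) = (-12 - 19/2)*(-28) = -43/2*(-28) = 602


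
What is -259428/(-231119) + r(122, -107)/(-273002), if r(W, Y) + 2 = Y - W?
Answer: 70877751345/63095949238 ≈ 1.1233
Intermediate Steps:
r(W, Y) = -2 + Y - W (r(W, Y) = -2 + (Y - W) = -2 + Y - W)
-259428/(-231119) + r(122, -107)/(-273002) = -259428/(-231119) + (-2 - 107 - 1*122)/(-273002) = -259428*(-1/231119) + (-2 - 107 - 122)*(-1/273002) = 259428/231119 - 231*(-1/273002) = 259428/231119 + 231/273002 = 70877751345/63095949238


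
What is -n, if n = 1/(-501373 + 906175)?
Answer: -1/404802 ≈ -2.4703e-6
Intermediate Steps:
n = 1/404802 ≈ 2.4703e-6
-n = -1*1/404802 = -1/404802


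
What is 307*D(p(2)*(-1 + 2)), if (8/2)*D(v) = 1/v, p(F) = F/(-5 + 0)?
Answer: -1535/8 ≈ -191.88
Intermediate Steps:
p(F) = -F/5 (p(F) = F/(-5) = -F/5)
D(v) = 1/(4*v)
307*D(p(2)*(-1 + 2)) = 307*(1/(4*(((-⅕*2)*(-1 + 2))))) = 307*(1/(4*((-⅖*1)))) = 307*(1/(4*(-⅖))) = 307*((¼)*(-5/2)) = 307*(-5/8) = -1535/8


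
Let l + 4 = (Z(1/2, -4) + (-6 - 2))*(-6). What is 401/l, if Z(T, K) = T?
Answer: 401/41 ≈ 9.7805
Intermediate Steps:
l = 41 (l = -4 + (1/2 + (-6 - 2))*(-6) = -4 + (½ - 8)*(-6) = -4 - 15/2*(-6) = -4 + 45 = 41)
401/l = 401/41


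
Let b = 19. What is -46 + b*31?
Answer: 543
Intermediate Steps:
-46 + b*31 = -46 + 19*31 = -46 + 589 = 543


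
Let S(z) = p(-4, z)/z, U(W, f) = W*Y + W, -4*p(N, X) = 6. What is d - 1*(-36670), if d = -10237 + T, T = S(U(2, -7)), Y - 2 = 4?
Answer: 740121/28 ≈ 26433.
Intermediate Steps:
Y = 6 (Y = 2 + 4 = 6)
p(N, X) = -3/2 (p(N, X) = -¼*6 = -3/2)
U(W, f) = 7*W (U(W, f) = W*6 + W = 6*W + W = 7*W)
S(z) = -3/(2*z)
T = -3/28 (T = -3/(2*(7*2)) = -3/2/14 = -3/2*1/14 = -3/28 ≈ -0.10714)
d = -286639/28 (d = -10237 - 3/28 = -286639/28 ≈ -10237.)
d - 1*(-36670) = -286639/28 - 1*(-36670) = -286639/28 + 36670 = 740121/28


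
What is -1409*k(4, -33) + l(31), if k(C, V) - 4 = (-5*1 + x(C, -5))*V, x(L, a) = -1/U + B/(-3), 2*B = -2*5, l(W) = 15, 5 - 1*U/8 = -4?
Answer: -3870163/24 ≈ -1.6126e+5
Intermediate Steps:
U = 72 (U = 40 - 8*(-4) = 40 + 32 = 72)
B = -5 (B = (-2*5)/2 = (1/2)*(-10) = -5)
x(L, a) = 119/72 (x(L, a) = -1/72 - 5/(-3) = -1*1/72 - 5*(-1/3) = -1/72 + 5/3 = 119/72)
k(C, V) = 4 - 241*V/72 (k(C, V) = 4 + (-5*1 + 119/72)*V = 4 + (-5 + 119/72)*V = 4 - 241*V/72)
-1409*k(4, -33) + l(31) = -1409*(4 - 241/72*(-33)) + 15 = -1409*(4 + 2651/24) + 15 = -1409*2747/24 + 15 = -3870523/24 + 15 = -3870163/24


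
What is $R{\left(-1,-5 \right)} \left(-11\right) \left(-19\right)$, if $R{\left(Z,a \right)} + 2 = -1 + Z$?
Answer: $-836$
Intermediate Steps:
$R{\left(Z,a \right)} = -3 + Z$ ($R{\left(Z,a \right)} = -2 + \left(-1 + Z\right) = -3 + Z$)
$R{\left(-1,-5 \right)} \left(-11\right) \left(-19\right) = \left(-3 - 1\right) \left(-11\right) \left(-19\right) = \left(-4\right) \left(-11\right) \left(-19\right) = 44 \left(-19\right) = -836$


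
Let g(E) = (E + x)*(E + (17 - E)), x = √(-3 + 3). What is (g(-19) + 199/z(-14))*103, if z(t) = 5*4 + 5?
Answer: -811228/25 ≈ -32449.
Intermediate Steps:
z(t) = 25 (z(t) = 20 + 5 = 25)
x = 0 (x = √0 = 0)
g(E) = 17*E (g(E) = (E + 0)*(E + (17 - E)) = E*17 = 17*E)
(g(-19) + 199/z(-14))*103 = (17*(-19) + 199/25)*103 = (-323 + 199*(1/25))*103 = (-323 + 199/25)*103 = -7876/25*103 = -811228/25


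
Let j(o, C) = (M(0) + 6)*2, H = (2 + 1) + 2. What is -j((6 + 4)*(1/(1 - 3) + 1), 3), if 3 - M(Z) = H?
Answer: -8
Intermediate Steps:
H = 5 (H = 3 + 2 = 5)
M(Z) = -2 (M(Z) = 3 - 1*5 = 3 - 5 = -2)
j(o, C) = 8 (j(o, C) = (-2 + 6)*2 = 4*2 = 8)
-j((6 + 4)*(1/(1 - 3) + 1), 3) = -1*8 = -8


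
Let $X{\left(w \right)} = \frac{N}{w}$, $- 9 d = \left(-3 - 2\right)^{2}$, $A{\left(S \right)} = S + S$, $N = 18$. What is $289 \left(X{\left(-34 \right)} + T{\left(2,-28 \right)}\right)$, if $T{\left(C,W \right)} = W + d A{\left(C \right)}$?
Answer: $- \frac{103105}{9} \approx -11456.0$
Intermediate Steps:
$A{\left(S \right)} = 2 S$
$d = - \frac{25}{9}$ ($d = - \frac{\left(-3 - 2\right)^{2}}{9} = - \frac{\left(-5\right)^{2}}{9} = \left(- \frac{1}{9}\right) 25 = - \frac{25}{9} \approx -2.7778$)
$X{\left(w \right)} = \frac{18}{w}$
$T{\left(C,W \right)} = W - \frac{50 C}{9}$ ($T{\left(C,W \right)} = W - \frac{25 \cdot 2 C}{9} = W - \frac{50 C}{9}$)
$289 \left(X{\left(-34 \right)} + T{\left(2,-28 \right)}\right) = 289 \left(\frac{18}{-34} - \frac{352}{9}\right) = 289 \left(18 \left(- \frac{1}{34}\right) - \frac{352}{9}\right) = 289 \left(- \frac{9}{17} - \frac{352}{9}\right) = 289 \left(- \frac{6065}{153}\right) = - \frac{103105}{9}$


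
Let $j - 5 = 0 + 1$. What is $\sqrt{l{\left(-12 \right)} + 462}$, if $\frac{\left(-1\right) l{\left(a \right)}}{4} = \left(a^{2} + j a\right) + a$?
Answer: $\sqrt{222} \approx 14.9$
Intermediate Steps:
$j = 6$ ($j = 5 + \left(0 + 1\right) = 5 + 1 = 6$)
$l{\left(a \right)} = - 28 a - 4 a^{2}$ ($l{\left(a \right)} = - 4 \left(\left(a^{2} + 6 a\right) + a\right) = - 4 \left(a^{2} + 7 a\right) = - 28 a - 4 a^{2}$)
$\sqrt{l{\left(-12 \right)} + 462} = \sqrt{\left(-4\right) \left(-12\right) \left(7 - 12\right) + 462} = \sqrt{\left(-4\right) \left(-12\right) \left(-5\right) + 462} = \sqrt{-240 + 462} = \sqrt{222}$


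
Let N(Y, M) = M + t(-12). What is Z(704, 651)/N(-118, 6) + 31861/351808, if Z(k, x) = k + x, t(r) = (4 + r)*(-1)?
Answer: 238572947/2462656 ≈ 96.876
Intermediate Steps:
t(r) = -4 - r
N(Y, M) = 8 + M (N(Y, M) = M + (-4 - 1*(-12)) = M + (-4 + 12) = M + 8 = 8 + M)
Z(704, 651)/N(-118, 6) + 31861/351808 = (704 + 651)/(8 + 6) + 31861/351808 = 1355/14 + 31861*(1/351808) = 1355*(1/14) + 31861/351808 = 1355/14 + 31861/351808 = 238572947/2462656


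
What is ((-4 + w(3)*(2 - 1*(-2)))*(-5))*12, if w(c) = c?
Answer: -480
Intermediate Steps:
((-4 + w(3)*(2 - 1*(-2)))*(-5))*12 = ((-4 + 3*(2 - 1*(-2)))*(-5))*12 = ((-4 + 3*(2 + 2))*(-5))*12 = ((-4 + 3*4)*(-5))*12 = ((-4 + 12)*(-5))*12 = (8*(-5))*12 = -40*12 = -480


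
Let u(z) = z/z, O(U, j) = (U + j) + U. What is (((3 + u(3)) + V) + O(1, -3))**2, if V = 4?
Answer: 49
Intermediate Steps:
O(U, j) = j + 2*U
u(z) = 1
(((3 + u(3)) + V) + O(1, -3))**2 = (((3 + 1) + 4) + (-3 + 2*1))**2 = ((4 + 4) + (-3 + 2))**2 = (8 - 1)**2 = 7**2 = 49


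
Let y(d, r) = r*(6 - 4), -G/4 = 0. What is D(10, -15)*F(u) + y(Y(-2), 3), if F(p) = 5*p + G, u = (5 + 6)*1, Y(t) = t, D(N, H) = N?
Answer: 556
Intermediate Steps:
G = 0 (G = -4*0 = 0)
u = 11 (u = 11*1 = 11)
F(p) = 5*p (F(p) = 5*p + 0 = 5*p)
y(d, r) = 2*r (y(d, r) = r*2 = 2*r)
D(10, -15)*F(u) + y(Y(-2), 3) = 10*(5*11) + 2*3 = 10*55 + 6 = 550 + 6 = 556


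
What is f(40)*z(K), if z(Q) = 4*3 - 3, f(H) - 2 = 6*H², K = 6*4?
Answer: 86418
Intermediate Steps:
K = 24
f(H) = 2 + 6*H²
z(Q) = 9 (z(Q) = 12 - 3 = 9)
f(40)*z(K) = (2 + 6*40²)*9 = (2 + 6*1600)*9 = (2 + 9600)*9 = 9602*9 = 86418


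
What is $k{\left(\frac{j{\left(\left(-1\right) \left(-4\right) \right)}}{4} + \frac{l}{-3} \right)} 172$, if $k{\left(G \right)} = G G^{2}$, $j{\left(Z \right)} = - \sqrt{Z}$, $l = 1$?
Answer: $- \frac{5375}{54} \approx -99.537$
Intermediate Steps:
$k{\left(G \right)} = G^{3}$
$k{\left(\frac{j{\left(\left(-1\right) \left(-4\right) \right)}}{4} + \frac{l}{-3} \right)} 172 = \left(\frac{\left(-1\right) \sqrt{\left(-1\right) \left(-4\right)}}{4} + 1 \frac{1}{-3}\right)^{3} \cdot 172 = \left(- \sqrt{4} \cdot \frac{1}{4} + 1 \left(- \frac{1}{3}\right)\right)^{3} \cdot 172 = \left(\left(-1\right) 2 \cdot \frac{1}{4} - \frac{1}{3}\right)^{3} \cdot 172 = \left(\left(-2\right) \frac{1}{4} - \frac{1}{3}\right)^{3} \cdot 172 = \left(- \frac{1}{2} - \frac{1}{3}\right)^{3} \cdot 172 = \left(- \frac{5}{6}\right)^{3} \cdot 172 = \left(- \frac{125}{216}\right) 172 = - \frac{5375}{54}$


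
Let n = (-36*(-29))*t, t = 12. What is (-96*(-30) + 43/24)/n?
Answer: 69163/300672 ≈ 0.23003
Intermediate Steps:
n = 12528 (n = -36*(-29)*12 = 1044*12 = 12528)
(-96*(-30) + 43/24)/n = (-96*(-30) + 43/24)/12528 = (2880 + 43*(1/24))*(1/12528) = (2880 + 43/24)*(1/12528) = (69163/24)*(1/12528) = 69163/300672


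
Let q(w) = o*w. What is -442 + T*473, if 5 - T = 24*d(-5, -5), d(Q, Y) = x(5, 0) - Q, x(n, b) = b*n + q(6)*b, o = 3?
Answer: -54837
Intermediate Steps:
q(w) = 3*w
x(n, b) = 18*b + b*n (x(n, b) = b*n + (3*6)*b = b*n + 18*b = 18*b + b*n)
d(Q, Y) = -Q (d(Q, Y) = 0*(18 + 5) - Q = 0*23 - Q = 0 - Q = -Q)
T = -115 (T = 5 - 24*(-1*(-5)) = 5 - 24*5 = 5 - 1*120 = 5 - 120 = -115)
-442 + T*473 = -442 - 115*473 = -442 - 54395 = -54837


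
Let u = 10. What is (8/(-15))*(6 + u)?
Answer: -128/15 ≈ -8.5333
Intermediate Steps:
(8/(-15))*(6 + u) = (8/(-15))*(6 + 10) = (8*(-1/15))*16 = -8/15*16 = -128/15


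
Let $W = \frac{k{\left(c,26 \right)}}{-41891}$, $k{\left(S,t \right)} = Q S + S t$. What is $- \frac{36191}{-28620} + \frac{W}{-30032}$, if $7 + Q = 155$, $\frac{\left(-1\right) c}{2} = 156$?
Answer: $\frac{2845579761077}{2250373628340} \approx 1.2645$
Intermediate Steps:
$c = -312$ ($c = \left(-2\right) 156 = -312$)
$Q = 148$ ($Q = -7 + 155 = 148$)
$k{\left(S,t \right)} = 148 S + S t$
$W = \frac{54288}{41891}$ ($W = \frac{\left(-312\right) \left(148 + 26\right)}{-41891} = \left(-312\right) 174 \left(- \frac{1}{41891}\right) = \left(-54288\right) \left(- \frac{1}{41891}\right) = \frac{54288}{41891} \approx 1.2959$)
$- \frac{36191}{-28620} + \frac{W}{-30032} = - \frac{36191}{-28620} + \frac{54288}{41891 \left(-30032\right)} = \left(-36191\right) \left(- \frac{1}{28620}\right) + \frac{54288}{41891} \left(- \frac{1}{30032}\right) = \frac{36191}{28620} - \frac{3393}{78629407} = \frac{2845579761077}{2250373628340}$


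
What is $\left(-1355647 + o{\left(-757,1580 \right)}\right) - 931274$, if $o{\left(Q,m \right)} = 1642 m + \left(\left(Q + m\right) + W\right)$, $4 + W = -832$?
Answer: $307426$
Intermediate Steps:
$W = -836$ ($W = -4 - 832 = -836$)
$o{\left(Q,m \right)} = -836 + Q + 1643 m$ ($o{\left(Q,m \right)} = 1642 m - \left(836 - Q - m\right) = 1642 m + \left(-836 + Q + m\right) = -836 + Q + 1643 m$)
$\left(-1355647 + o{\left(-757,1580 \right)}\right) - 931274 = \left(-1355647 - -2594347\right) - 931274 = \left(-1355647 + 2594347\right) - 931274 = 1238700 - 931274 = 307426$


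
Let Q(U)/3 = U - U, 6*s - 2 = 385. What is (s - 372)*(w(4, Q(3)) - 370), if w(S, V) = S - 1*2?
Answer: 113160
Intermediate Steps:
s = 129/2 (s = ⅓ + (⅙)*385 = ⅓ + 385/6 = 129/2 ≈ 64.500)
Q(U) = 0 (Q(U) = 3*(U - U) = 3*0 = 0)
w(S, V) = -2 + S (w(S, V) = S - 2 = -2 + S)
(s - 372)*(w(4, Q(3)) - 370) = (129/2 - 372)*((-2 + 4) - 370) = -615*(2 - 370)/2 = -615/2*(-368) = 113160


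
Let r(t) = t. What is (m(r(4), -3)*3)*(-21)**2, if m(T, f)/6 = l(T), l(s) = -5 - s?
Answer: -71442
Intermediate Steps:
m(T, f) = -30 - 6*T (m(T, f) = 6*(-5 - T) = -30 - 6*T)
(m(r(4), -3)*3)*(-21)**2 = ((-30 - 6*4)*3)*(-21)**2 = ((-30 - 24)*3)*441 = -54*3*441 = -162*441 = -71442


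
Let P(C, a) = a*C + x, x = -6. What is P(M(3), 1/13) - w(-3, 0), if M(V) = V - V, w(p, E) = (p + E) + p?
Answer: 0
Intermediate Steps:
w(p, E) = E + 2*p (w(p, E) = (E + p) + p = E + 2*p)
M(V) = 0
x = -6 (x = -1*6 = -6)
P(C, a) = -6 + C*a (P(C, a) = a*C - 6 = C*a - 6 = -6 + C*a)
P(M(3), 1/13) - w(-3, 0) = (-6 + 0/13) - (0 + 2*(-3)) = (-6 + 0*(1/13)) - (0 - 6) = (-6 + 0) - 1*(-6) = -6 + 6 = 0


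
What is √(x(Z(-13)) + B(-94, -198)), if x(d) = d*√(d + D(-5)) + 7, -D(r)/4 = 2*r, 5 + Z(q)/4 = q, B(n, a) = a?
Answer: √(-191 - 288*I*√2) ≈ 11.377 - 17.9*I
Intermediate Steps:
Z(q) = -20 + 4*q
D(r) = -8*r
x(d) = 7 + d*√(40 + d) (x(d) = d*√(d - 8*(-5)) + 7 = d*√(d + 40) + 7 = d*√(40 + d) + 7 = 7 + d*√(40 + d))
√(x(Z(-13)) + B(-94, -198)) = √((7 + (-20 + 4*(-13))*√(40 + (-20 + 4*(-13)))) - 198) = √((7 + (-20 - 52)*√(40 + (-20 - 52))) - 198) = √((7 - 72*√(40 - 72)) - 198) = √((7 - 288*I*√2) - 198) = √(-191 - 288*I*√2)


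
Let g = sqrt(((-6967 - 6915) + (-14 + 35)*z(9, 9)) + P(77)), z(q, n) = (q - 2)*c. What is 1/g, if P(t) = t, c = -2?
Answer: -I*sqrt(14099)/14099 ≈ -0.0084218*I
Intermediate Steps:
z(q, n) = 4 - 2*q (z(q, n) = (q - 2)*(-2) = (-2 + q)*(-2) = 4 - 2*q)
g = I*sqrt(14099) (g = sqrt(((-6967 - 6915) + (-14 + 35)*(4 - 2*9)) + 77) = sqrt((-13882 + 21*(4 - 18)) + 77) = sqrt((-13882 + 21*(-14)) + 77) = sqrt((-13882 - 294) + 77) = sqrt(-14176 + 77) = sqrt(-14099) = I*sqrt(14099) ≈ 118.74*I)
1/g = 1/(I*sqrt(14099)) = -I*sqrt(14099)/14099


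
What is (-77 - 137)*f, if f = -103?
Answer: 22042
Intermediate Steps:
(-77 - 137)*f = (-77 - 137)*(-103) = -214*(-103) = 22042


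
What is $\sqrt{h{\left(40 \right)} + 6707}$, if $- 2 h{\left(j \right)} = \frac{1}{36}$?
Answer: $\frac{\sqrt{965806}}{12} \approx 81.896$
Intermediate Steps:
$h{\left(j \right)} = - \frac{1}{72}$ ($h{\left(j \right)} = - \frac{1}{2 \cdot 36} = \left(- \frac{1}{2}\right) \frac{1}{36} = - \frac{1}{72}$)
$\sqrt{h{\left(40 \right)} + 6707} = \sqrt{- \frac{1}{72} + 6707} = \sqrt{\frac{482903}{72}} = \frac{\sqrt{965806}}{12}$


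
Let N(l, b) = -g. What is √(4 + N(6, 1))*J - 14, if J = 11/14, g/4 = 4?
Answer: -14 + 11*I*√3/7 ≈ -14.0 + 2.7218*I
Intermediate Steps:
g = 16 (g = 4*4 = 16)
J = 11/14 (J = 11*(1/14) = 11/14 ≈ 0.78571)
N(l, b) = -16 (N(l, b) = -1*16 = -16)
√(4 + N(6, 1))*J - 14 = √(4 - 16)*(11/14) - 14 = √(-12)*(11/14) - 14 = (2*I*√3)*(11/14) - 14 = 11*I*√3/7 - 14 = -14 + 11*I*√3/7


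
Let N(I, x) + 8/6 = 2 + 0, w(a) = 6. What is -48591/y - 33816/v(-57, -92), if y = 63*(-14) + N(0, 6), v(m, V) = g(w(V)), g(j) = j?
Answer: -14755811/2644 ≈ -5580.9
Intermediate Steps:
v(m, V) = 6
N(I, x) = ⅔ (N(I, x) = -4/3 + (2 + 0) = -4/3 + 2 = ⅔)
y = -2644/3 (y = 63*(-14) + ⅔ = -882 + ⅔ = -2644/3 ≈ -881.33)
-48591/y - 33816/v(-57, -92) = -48591/(-2644/3) - 33816/6 = -48591*(-3/2644) - 33816*⅙ = 145773/2644 - 5636 = -14755811/2644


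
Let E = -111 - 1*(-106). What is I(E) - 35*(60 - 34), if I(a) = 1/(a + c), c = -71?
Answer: -69161/76 ≈ -910.01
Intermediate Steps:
E = -5 (E = -111 + 106 = -5)
I(a) = 1/(-71 + a) (I(a) = 1/(a - 71) = 1/(-71 + a))
I(E) - 35*(60 - 34) = 1/(-71 - 5) - 35*(60 - 34) = 1/(-76) - 35*26 = -1/76 - 910 = -69161/76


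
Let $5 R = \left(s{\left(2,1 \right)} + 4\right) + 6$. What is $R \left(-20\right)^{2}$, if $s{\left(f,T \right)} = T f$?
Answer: $960$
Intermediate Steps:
$R = \frac{12}{5}$ ($R = \frac{\left(1 \cdot 2 + 4\right) + 6}{5} = \frac{\left(2 + 4\right) + 6}{5} = \frac{6 + 6}{5} = \frac{1}{5} \cdot 12 = \frac{12}{5} \approx 2.4$)
$R \left(-20\right)^{2} = \frac{12 \left(-20\right)^{2}}{5} = \frac{12}{5} \cdot 400 = 960$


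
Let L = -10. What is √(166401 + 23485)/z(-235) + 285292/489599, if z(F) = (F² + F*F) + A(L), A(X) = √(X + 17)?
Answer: 285292/489599 - 19*√3682/12199202493 + 2098550*√526/12199202493 ≈ 0.58665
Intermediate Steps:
A(X) = √(17 + X)
z(F) = √7 + 2*F² (z(F) = (F² + F*F) + √(17 - 10) = (F² + F²) + √7 = 2*F² + √7 = √7 + 2*F²)
√(166401 + 23485)/z(-235) + 285292/489599 = √(166401 + 23485)/(√7 + 2*(-235)²) + 285292/489599 = √189886/(√7 + 2*55225) + 285292*(1/489599) = (19*√526)/(√7 + 110450) + 285292/489599 = (19*√526)/(110450 + √7) + 285292/489599 = 19*√526/(110450 + √7) + 285292/489599 = 285292/489599 + 19*√526/(110450 + √7)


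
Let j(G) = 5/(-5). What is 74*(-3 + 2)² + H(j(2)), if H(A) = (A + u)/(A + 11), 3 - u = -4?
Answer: 373/5 ≈ 74.600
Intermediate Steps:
u = 7 (u = 3 - 1*(-4) = 3 + 4 = 7)
j(G) = -1 (j(G) = 5*(-⅕) = -1)
H(A) = (7 + A)/(11 + A) (H(A) = (A + 7)/(A + 11) = (7 + A)/(11 + A))
74*(-3 + 2)² + H(j(2)) = 74*(-3 + 2)² + (7 - 1)/(11 - 1) = 74*(-1)² + 6/10 = 74*1 + (⅒)*6 = 74 + ⅗ = 373/5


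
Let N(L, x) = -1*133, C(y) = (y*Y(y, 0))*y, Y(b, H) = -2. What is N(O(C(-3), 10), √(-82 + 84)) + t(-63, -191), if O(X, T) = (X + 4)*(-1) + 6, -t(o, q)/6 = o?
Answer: 245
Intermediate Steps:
t(o, q) = -6*o
C(y) = -2*y² (C(y) = (y*(-2))*y = (-2*y)*y = -2*y²)
O(X, T) = 2 - X (O(X, T) = (4 + X)*(-1) + 6 = (-4 - X) + 6 = 2 - X)
N(L, x) = -133
N(O(C(-3), 10), √(-82 + 84)) + t(-63, -191) = -133 - 6*(-63) = -133 + 378 = 245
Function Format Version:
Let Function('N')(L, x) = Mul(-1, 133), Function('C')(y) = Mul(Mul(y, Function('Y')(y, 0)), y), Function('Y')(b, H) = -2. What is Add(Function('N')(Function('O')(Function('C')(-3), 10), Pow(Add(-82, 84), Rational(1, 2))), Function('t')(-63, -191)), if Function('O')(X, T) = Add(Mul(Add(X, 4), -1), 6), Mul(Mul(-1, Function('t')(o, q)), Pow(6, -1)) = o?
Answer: 245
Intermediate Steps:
Function('t')(o, q) = Mul(-6, o)
Function('C')(y) = Mul(-2, Pow(y, 2)) (Function('C')(y) = Mul(Mul(y, -2), y) = Mul(Mul(-2, y), y) = Mul(-2, Pow(y, 2)))
Function('O')(X, T) = Add(2, Mul(-1, X)) (Function('O')(X, T) = Add(Mul(Add(4, X), -1), 6) = Add(Add(-4, Mul(-1, X)), 6) = Add(2, Mul(-1, X)))
Function('N')(L, x) = -133
Add(Function('N')(Function('O')(Function('C')(-3), 10), Pow(Add(-82, 84), Rational(1, 2))), Function('t')(-63, -191)) = Add(-133, Mul(-6, -63)) = Add(-133, 378) = 245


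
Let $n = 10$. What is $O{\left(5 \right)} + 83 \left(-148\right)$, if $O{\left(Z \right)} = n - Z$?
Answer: $-12279$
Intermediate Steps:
$O{\left(Z \right)} = 10 - Z$
$O{\left(5 \right)} + 83 \left(-148\right) = \left(10 - 5\right) + 83 \left(-148\right) = \left(10 - 5\right) - 12284 = 5 - 12284 = -12279$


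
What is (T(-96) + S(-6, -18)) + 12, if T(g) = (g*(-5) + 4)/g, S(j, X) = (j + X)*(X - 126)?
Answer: 83111/24 ≈ 3463.0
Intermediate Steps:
S(j, X) = (-126 + X)*(X + j) (S(j, X) = (X + j)*(-126 + X) = (-126 + X)*(X + j))
T(g) = (4 - 5*g)/g (T(g) = (-5*g + 4)/g = (4 - 5*g)/g)
(T(-96) + S(-6, -18)) + 12 = ((-5 + 4/(-96)) + ((-18)² - 126*(-18) - 126*(-6) - 18*(-6))) + 12 = ((-5 + 4*(-1/96)) + (324 + 2268 + 756 + 108)) + 12 = ((-5 - 1/24) + 3456) + 12 = (-121/24 + 3456) + 12 = 82823/24 + 12 = 83111/24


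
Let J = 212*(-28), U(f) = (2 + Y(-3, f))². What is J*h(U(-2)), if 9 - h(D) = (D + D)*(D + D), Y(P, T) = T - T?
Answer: 326480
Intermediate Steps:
Y(P, T) = 0
U(f) = 4 (U(f) = (2 + 0)² = 2² = 4)
J = -5936
h(D) = 9 - 4*D² (h(D) = 9 - (D + D)*(D + D) = 9 - 2*D*2*D = 9 - 4*D²)
J*h(U(-2)) = -5936*(9 - 4*4²) = -5936*(9 - 4*16) = -5936*(9 - 64) = -5936*(-55) = 326480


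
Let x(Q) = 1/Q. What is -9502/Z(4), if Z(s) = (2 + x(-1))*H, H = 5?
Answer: -9502/5 ≈ -1900.4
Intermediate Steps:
Z(s) = 5 (Z(s) = (2 + 1/(-1))*5 = (2 - 1)*5 = 1*5 = 5)
-9502/Z(4) = -9502/5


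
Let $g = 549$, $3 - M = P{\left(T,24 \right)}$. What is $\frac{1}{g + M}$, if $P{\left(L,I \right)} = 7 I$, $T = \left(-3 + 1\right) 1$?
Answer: $\frac{1}{384} \approx 0.0026042$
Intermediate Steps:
$T = -2$ ($T = \left(-2\right) 1 = -2$)
$M = -165$ ($M = 3 - 7 \cdot 24 = 3 - 168 = -165$)
$\frac{1}{g + M} = \frac{1}{549 - 165} = \frac{1}{384}$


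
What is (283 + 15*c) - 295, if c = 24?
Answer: 348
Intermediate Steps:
(283 + 15*c) - 295 = (283 + 15*24) - 295 = (283 + 360) - 295 = 643 - 295 = 348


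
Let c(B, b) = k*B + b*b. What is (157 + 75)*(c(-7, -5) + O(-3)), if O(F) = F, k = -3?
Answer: 9976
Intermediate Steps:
c(B, b) = b**2 - 3*B (c(B, b) = -3*B + b*b = -3*B + b**2 = b**2 - 3*B)
(157 + 75)*(c(-7, -5) + O(-3)) = (157 + 75)*(((-5)**2 - 3*(-7)) - 3) = 232*((25 + 21) - 3) = 232*(46 - 3) = 232*43 = 9976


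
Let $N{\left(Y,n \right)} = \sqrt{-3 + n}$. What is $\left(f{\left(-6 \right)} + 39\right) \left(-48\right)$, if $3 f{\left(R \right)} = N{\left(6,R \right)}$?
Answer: $-1872 - 48 i \approx -1872.0 - 48.0 i$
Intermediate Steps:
$f{\left(R \right)} = \frac{\sqrt{-3 + R}}{3}$
$\left(f{\left(-6 \right)} + 39\right) \left(-48\right) = \left(\frac{\sqrt{-3 - 6}}{3} + 39\right) \left(-48\right) = \left(\frac{\sqrt{-9}}{3} + 39\right) \left(-48\right) = \left(\frac{3 i}{3} + 39\right) \left(-48\right) = \left(i + 39\right) \left(-48\right) = \left(39 + i\right) \left(-48\right) = -1872 - 48 i$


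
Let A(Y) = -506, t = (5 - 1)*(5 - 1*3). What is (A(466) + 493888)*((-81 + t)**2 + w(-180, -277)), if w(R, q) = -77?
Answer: 2591242264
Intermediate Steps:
t = 8 (t = 4*(5 - 3) = 4*2 = 8)
(A(466) + 493888)*((-81 + t)**2 + w(-180, -277)) = (-506 + 493888)*((-81 + 8)**2 - 77) = 493382*((-73)**2 - 77) = 493382*(5329 - 77) = 493382*5252 = 2591242264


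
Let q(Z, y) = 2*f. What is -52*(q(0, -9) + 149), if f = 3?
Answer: -8060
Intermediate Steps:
q(Z, y) = 6 (q(Z, y) = 2*3 = 6)
-52*(q(0, -9) + 149) = -52*(6 + 149) = -52*155 = -8060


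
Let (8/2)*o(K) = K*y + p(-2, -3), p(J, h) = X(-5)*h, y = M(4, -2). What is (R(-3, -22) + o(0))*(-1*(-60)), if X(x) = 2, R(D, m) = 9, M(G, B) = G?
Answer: 450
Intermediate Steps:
y = 4
p(J, h) = 2*h
o(K) = -3/2 + K (o(K) = (K*4 + 2*(-3))/4 = (4*K - 6)/4 = (-6 + 4*K)/4 = -3/2 + K)
(R(-3, -22) + o(0))*(-1*(-60)) = (9 + (-3/2 + 0))*(-1*(-60)) = (9 - 3/2)*60 = (15/2)*60 = 450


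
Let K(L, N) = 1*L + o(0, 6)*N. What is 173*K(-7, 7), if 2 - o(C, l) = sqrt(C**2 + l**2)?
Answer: -6055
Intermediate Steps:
o(C, l) = 2 - sqrt(C**2 + l**2)
K(L, N) = L - 4*N (K(L, N) = 1*L + (2 - sqrt(0**2 + 6**2))*N = L + (2 - sqrt(0 + 36))*N = L + (2 - sqrt(36))*N = L + (2 - 1*6)*N = L + (2 - 6)*N = L - 4*N)
173*K(-7, 7) = 173*(-7 - 4*7) = 173*(-7 - 28) = 173*(-35) = -6055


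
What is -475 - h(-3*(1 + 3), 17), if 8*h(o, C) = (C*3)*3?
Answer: -3953/8 ≈ -494.13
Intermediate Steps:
h(o, C) = 9*C/8 (h(o, C) = ((C*3)*3)/8 = ((3*C)*3)/8 = (9*C)/8 = 9*C/8)
-475 - h(-3*(1 + 3), 17) = -475 - 9*17/8 = -475 - 1*153/8 = -475 - 153/8 = -3953/8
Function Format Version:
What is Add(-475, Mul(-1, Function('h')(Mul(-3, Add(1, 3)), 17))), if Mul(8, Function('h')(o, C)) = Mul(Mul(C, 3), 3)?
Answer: Rational(-3953, 8) ≈ -494.13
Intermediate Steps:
Function('h')(o, C) = Mul(Rational(9, 8), C) (Function('h')(o, C) = Mul(Rational(1, 8), Mul(Mul(C, 3), 3)) = Mul(Rational(1, 8), Mul(Mul(3, C), 3)) = Mul(Rational(1, 8), Mul(9, C)) = Mul(Rational(9, 8), C))
Add(-475, Mul(-1, Function('h')(Mul(-3, Add(1, 3)), 17))) = Add(-475, Mul(-1, Mul(Rational(9, 8), 17))) = Add(-475, Mul(-1, Rational(153, 8))) = Add(-475, Rational(-153, 8)) = Rational(-3953, 8)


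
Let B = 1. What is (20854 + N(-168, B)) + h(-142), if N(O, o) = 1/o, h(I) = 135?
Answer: 20990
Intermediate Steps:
(20854 + N(-168, B)) + h(-142) = (20854 + 1/1) + 135 = (20854 + 1) + 135 = 20855 + 135 = 20990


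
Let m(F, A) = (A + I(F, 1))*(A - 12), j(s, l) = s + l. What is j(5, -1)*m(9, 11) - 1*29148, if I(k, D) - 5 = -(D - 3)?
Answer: -29220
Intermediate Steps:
j(s, l) = l + s
I(k, D) = 8 - D (I(k, D) = 5 - (D - 3) = 5 - (-3 + D) = 5 + (3 - D) = 8 - D)
m(F, A) = (-12 + A)*(7 + A) (m(F, A) = (A + (8 - 1*1))*(A - 12) = (A + (8 - 1))*(-12 + A) = (A + 7)*(-12 + A) = (7 + A)*(-12 + A) = (-12 + A)*(7 + A))
j(5, -1)*m(9, 11) - 1*29148 = (-1 + 5)*(-84 + 11² - 5*11) - 1*29148 = 4*(-84 + 121 - 55) - 29148 = 4*(-18) - 29148 = -72 - 29148 = -29220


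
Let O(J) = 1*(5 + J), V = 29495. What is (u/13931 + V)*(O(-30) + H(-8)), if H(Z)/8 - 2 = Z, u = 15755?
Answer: -29996473800/13931 ≈ -2.1532e+6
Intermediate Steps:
H(Z) = 16 + 8*Z
O(J) = 5 + J
(u/13931 + V)*(O(-30) + H(-8)) = (15755/13931 + 29495)*((5 - 30) + (16 + 8*(-8))) = (15755*(1/13931) + 29495)*(-25 + (16 - 64)) = (15755/13931 + 29495)*(-25 - 48) = (410910600/13931)*(-73) = -29996473800/13931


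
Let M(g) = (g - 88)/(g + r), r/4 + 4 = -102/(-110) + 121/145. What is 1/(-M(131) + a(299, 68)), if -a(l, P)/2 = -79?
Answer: 38933/6137697 ≈ 0.0063433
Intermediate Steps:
r = -2856/319 (r = -16 + 4*(-102/(-110) + 121/145) = -16 + 4*(-102*(-1/110) + 121*(1/145)) = -16 + 4*(51/55 + 121/145) = -16 + 4*(562/319) = -16 + 2248/319 = -2856/319 ≈ -8.9530)
a(l, P) = 158 (a(l, P) = -2*(-79) = 158)
M(g) = (-88 + g)/(-2856/319 + g) (M(g) = (g - 88)/(g - 2856/319) = (-88 + g)/(-2856/319 + g))
1/(-M(131) + a(299, 68)) = 1/(-319*(-88 + 131)/(-2856 + 319*131) + 158) = 1/(-319*43/(-2856 + 41789) + 158) = 1/(-319*43/38933 + 158) = 1/(-1*13717/38933 + 158) = 1/(-13717/38933 + 158) = 1/(6137697/38933) = 38933/6137697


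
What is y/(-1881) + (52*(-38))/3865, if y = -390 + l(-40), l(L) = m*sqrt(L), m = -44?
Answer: -736502/2423355 + 8*I*sqrt(10)/171 ≈ -0.30392 + 0.14794*I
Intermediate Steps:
l(L) = -44*sqrt(L)
y = -390 - 88*I*sqrt(10) ≈ -390.0 - 278.28*I
y/(-1881) + (52*(-38))/3865 = (-390 - 88*I*sqrt(10))/(-1881) + (52*(-38))/3865 = (-390 - 88*I*sqrt(10))*(-1/1881) - 1976*1/3865 = (130/627 + 8*I*sqrt(10)/171) - 1976/3865 = -736502/2423355 + 8*I*sqrt(10)/171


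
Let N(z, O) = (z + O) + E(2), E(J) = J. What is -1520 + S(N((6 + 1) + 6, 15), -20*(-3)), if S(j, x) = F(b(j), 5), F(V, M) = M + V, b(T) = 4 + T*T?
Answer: -611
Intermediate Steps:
b(T) = 4 + T**2
N(z, O) = 2 + O + z (N(z, O) = (z + O) + 2 = (O + z) + 2 = 2 + O + z)
S(j, x) = 9 + j**2 (S(j, x) = 5 + (4 + j**2) = 9 + j**2)
-1520 + S(N((6 + 1) + 6, 15), -20*(-3)) = -1520 + (9 + (2 + 15 + ((6 + 1) + 6))**2) = -1520 + (9 + (2 + 15 + (7 + 6))**2) = -1520 + (9 + (2 + 15 + 13)**2) = -1520 + (9 + 30**2) = -1520 + (9 + 900) = -1520 + 909 = -611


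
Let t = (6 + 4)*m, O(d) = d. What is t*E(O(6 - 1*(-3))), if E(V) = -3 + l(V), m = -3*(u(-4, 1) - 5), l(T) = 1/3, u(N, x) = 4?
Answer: -80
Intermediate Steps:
l(T) = ⅓
m = 3 (m = -3*(4 - 5) = -3*(-1) = 3)
E(V) = -8/3 (E(V) = -3 + ⅓ = -8/3)
t = 30 (t = (6 + 4)*3 = 10*3 = 30)
t*E(O(6 - 1*(-3))) = 30*(-8/3) = -80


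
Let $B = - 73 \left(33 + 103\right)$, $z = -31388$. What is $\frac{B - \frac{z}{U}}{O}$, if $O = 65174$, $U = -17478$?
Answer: $- \frac{43388243}{284777793} \approx -0.15236$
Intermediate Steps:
$B = -9928$ ($B = \left(-73\right) 136 = -9928$)
$\frac{B - \frac{z}{U}}{O} = \frac{-9928 - - \frac{31388}{-17478}}{65174} = \left(-9928 - \left(-31388\right) \left(- \frac{1}{17478}\right)\right) \frac{1}{65174} = \left(-9928 - \frac{15694}{8739}\right) \frac{1}{65174} = \left(- \frac{86776486}{8739}\right) \frac{1}{65174} = - \frac{43388243}{284777793}$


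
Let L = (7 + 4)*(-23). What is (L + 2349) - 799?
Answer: 1297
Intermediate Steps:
L = -253 (L = 11*(-23) = -253)
(L + 2349) - 799 = (-253 + 2349) - 799 = 2096 - 799 = 1297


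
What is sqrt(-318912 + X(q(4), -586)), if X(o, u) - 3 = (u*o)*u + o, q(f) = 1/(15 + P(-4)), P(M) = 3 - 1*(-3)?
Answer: 2*I*sqrt(33356883)/21 ≈ 550.05*I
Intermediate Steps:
P(M) = 6 (P(M) = 3 + 3 = 6)
q(f) = 1/21 (q(f) = 1/(15 + 6) = 1/21)
X(o, u) = 3 + o + o*u**2 (X(o, u) = 3 + ((u*o)*u + o) = 3 + ((o*u)*u + o) = 3 + (o*u**2 + o) = 3 + (o + o*u**2) = 3 + o + o*u**2)
sqrt(-318912 + X(q(4), -586)) = sqrt(-318912 + (3 + 1/21 + (1/21)*(-586)**2)) = sqrt(-318912 + (3 + 1/21 + (1/21)*343396)) = sqrt(-318912 + (3 + 1/21 + 343396/21)) = sqrt(-318912 + 343460/21) = sqrt(-6353692/21) = 2*I*sqrt(33356883)/21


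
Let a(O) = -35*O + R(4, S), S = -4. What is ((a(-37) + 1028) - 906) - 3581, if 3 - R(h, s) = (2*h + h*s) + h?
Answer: -2157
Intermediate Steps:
R(h, s) = 3 - 3*h - h*s (R(h, s) = 3 - ((2*h + h*s) + h) = 3 - (3*h + h*s) = 3 + (-3*h - h*s) = 3 - 3*h - h*s)
a(O) = 7 - 35*O (a(O) = -35*O + (3 - 3*4 - 1*4*(-4)) = -35*O + (3 - 12 + 16) = -35*O + 7 = 7 - 35*O)
((a(-37) + 1028) - 906) - 3581 = (((7 - 35*(-37)) + 1028) - 906) - 3581 = (((7 + 1295) + 1028) - 906) - 3581 = ((1302 + 1028) - 906) - 3581 = (2330 - 906) - 3581 = 1424 - 3581 = -2157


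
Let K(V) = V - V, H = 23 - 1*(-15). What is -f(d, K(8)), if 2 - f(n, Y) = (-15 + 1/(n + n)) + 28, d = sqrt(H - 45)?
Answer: 11 - I*sqrt(7)/14 ≈ 11.0 - 0.18898*I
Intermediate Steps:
H = 38 (H = 23 + 15 = 38)
K(V) = 0
d = I*sqrt(7) (d = sqrt(38 - 45) = sqrt(-7) = I*sqrt(7) ≈ 2.6458*I)
f(n, Y) = -11 - 1/(2*n) (f(n, Y) = 2 - ((-15 + 1/(n + n)) + 28) = 2 - ((-15 + 1/(2*n)) + 28) = 2 - (13 + 1/(2*n)) = 2 + (-13 - 1/(2*n)) = -11 - 1/(2*n))
-f(d, K(8)) = -(-11 - (-I*sqrt(7)/7)/2) = -(-11 - (-1)*I*sqrt(7)/14) = -(-11 + I*sqrt(7)/14) = 11 - I*sqrt(7)/14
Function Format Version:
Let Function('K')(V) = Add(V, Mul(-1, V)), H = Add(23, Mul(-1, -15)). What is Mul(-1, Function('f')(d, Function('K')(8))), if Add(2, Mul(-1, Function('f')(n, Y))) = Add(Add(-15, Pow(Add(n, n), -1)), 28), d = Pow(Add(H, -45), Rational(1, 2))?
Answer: Add(11, Mul(Rational(-1, 14), I, Pow(7, Rational(1, 2)))) ≈ Add(11.000, Mul(-0.18898, I))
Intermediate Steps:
H = 38 (H = Add(23, 15) = 38)
Function('K')(V) = 0
d = Mul(I, Pow(7, Rational(1, 2))) (d = Pow(Add(38, -45), Rational(1, 2)) = Pow(-7, Rational(1, 2)) = Mul(I, Pow(7, Rational(1, 2))) ≈ Mul(2.6458, I))
Function('f')(n, Y) = Add(-11, Mul(Rational(-1, 2), Pow(n, -1))) (Function('f')(n, Y) = Add(2, Mul(-1, Add(Add(-15, Pow(Add(n, n), -1)), 28))) = Add(2, Mul(-1, Add(Add(-15, Pow(Mul(2, n), -1)), 28))) = Add(2, Mul(-1, Add(Add(-15, Mul(Rational(1, 2), Pow(n, -1))), 28))) = Add(2, Mul(-1, Add(13, Mul(Rational(1, 2), Pow(n, -1))))) = Add(2, Add(-13, Mul(Rational(-1, 2), Pow(n, -1)))) = Add(-11, Mul(Rational(-1, 2), Pow(n, -1))))
Mul(-1, Function('f')(d, Function('K')(8))) = Mul(-1, Add(-11, Mul(Rational(-1, 2), Pow(Mul(I, Pow(7, Rational(1, 2))), -1)))) = Mul(-1, Add(-11, Mul(Rational(-1, 2), Mul(Rational(-1, 7), I, Pow(7, Rational(1, 2)))))) = Mul(-1, Add(-11, Mul(Rational(1, 14), I, Pow(7, Rational(1, 2))))) = Add(11, Mul(Rational(-1, 14), I, Pow(7, Rational(1, 2))))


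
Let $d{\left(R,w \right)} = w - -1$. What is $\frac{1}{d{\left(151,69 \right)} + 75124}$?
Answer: $\frac{1}{75194} \approx 1.3299 \cdot 10^{-5}$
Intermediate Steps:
$d{\left(R,w \right)} = 1 + w$ ($d{\left(R,w \right)} = w + 1 = 1 + w$)
$\frac{1}{d{\left(151,69 \right)} + 75124} = \frac{1}{\left(1 + 69\right) + 75124} = \frac{1}{70 + 75124} = \frac{1}{75194}$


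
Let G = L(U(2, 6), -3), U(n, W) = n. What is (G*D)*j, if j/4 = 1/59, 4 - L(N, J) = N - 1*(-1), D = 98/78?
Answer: 196/2301 ≈ 0.085180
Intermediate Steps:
D = 49/39 (D = 98*(1/78) = 49/39 ≈ 1.2564)
L(N, J) = 3 - N (L(N, J) = 4 - (N - 1*(-1)) = 4 - (N + 1) = 4 - (1 + N) = 4 + (-1 - N) = 3 - N)
G = 1 (G = 3 - 1*2 = 3 - 2 = 1)
j = 4/59 ≈ 0.067797
(G*D)*j = (1*(49/39))*(4/59) = (49/39)*(4/59) = 196/2301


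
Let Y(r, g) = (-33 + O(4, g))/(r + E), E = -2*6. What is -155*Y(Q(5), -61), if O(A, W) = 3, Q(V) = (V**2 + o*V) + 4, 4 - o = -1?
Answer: 775/7 ≈ 110.71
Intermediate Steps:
o = 5 (o = 4 - 1*(-1) = 4 + 1 = 5)
E = -12
Q(V) = 4 + V**2 + 5*V (Q(V) = (V**2 + 5*V) + 4 = 4 + V**2 + 5*V)
Y(r, g) = -30/(-12 + r) (Y(r, g) = (-33 + 3)/(r - 12) = -30/(-12 + r))
-155*Y(Q(5), -61) = -(-4650)/(-12 + (4 + 5**2 + 5*5)) = -(-4650)/(-12 + (4 + 25 + 25)) = -(-4650)/(-12 + 54) = -(-4650)/42 = -155*(-5/7) = 775/7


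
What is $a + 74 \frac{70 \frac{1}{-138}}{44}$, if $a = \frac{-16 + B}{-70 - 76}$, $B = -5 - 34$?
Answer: $- \frac{26395}{55407} \approx -0.47638$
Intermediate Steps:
$B = -39$
$a = \frac{55}{146}$ ($a = \frac{-16 - 39}{-70 - 76} = - \frac{55}{-146} = \left(-55\right) \left(- \frac{1}{146}\right) = \frac{55}{146} \approx 0.37671$)
$a + 74 \frac{70 \frac{1}{-138}}{44} = \frac{55}{146} + 74 \frac{70 \frac{1}{-138}}{44} = \frac{55}{146} + 74 \cdot 70 \left(- \frac{1}{138}\right) \frac{1}{44} = \frac{55}{146} + 74 \left(\left(- \frac{35}{69}\right) \frac{1}{44}\right) = \frac{55}{146} + 74 \left(- \frac{35}{3036}\right) = \frac{55}{146} - \frac{1295}{1518} = - \frac{26395}{55407}$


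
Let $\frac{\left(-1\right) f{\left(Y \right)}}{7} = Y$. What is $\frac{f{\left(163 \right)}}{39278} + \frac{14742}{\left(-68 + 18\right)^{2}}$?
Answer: $\frac{72022972}{12274375} \approx 5.8678$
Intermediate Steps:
$f{\left(Y \right)} = - 7 Y$
$\frac{f{\left(163 \right)}}{39278} + \frac{14742}{\left(-68 + 18\right)^{2}} = \frac{\left(-7\right) 163}{39278} + \frac{14742}{\left(-68 + 18\right)^{2}} = \left(-1141\right) \frac{1}{39278} + \frac{14742}{\left(-50\right)^{2}} = - \frac{1141}{39278} + \frac{14742}{2500} = - \frac{1141}{39278} + 14742 \cdot \frac{1}{2500} = - \frac{1141}{39278} + \frac{7371}{1250} = \frac{72022972}{12274375}$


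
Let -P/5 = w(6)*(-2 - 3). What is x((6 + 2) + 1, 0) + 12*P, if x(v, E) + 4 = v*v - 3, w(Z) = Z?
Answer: 1874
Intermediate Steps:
x(v, E) = -7 + v² (x(v, E) = -4 + (v*v - 3) = -4 + (v² - 3) = -4 + (-3 + v²) = -7 + v²)
P = 150 (P = -30*(-2 - 3) = -30*(-5) = -5*(-30) = 150)
x((6 + 2) + 1, 0) + 12*P = (-7 + ((6 + 2) + 1)²) + 12*150 = (-7 + (8 + 1)²) + 1800 = (-7 + 9²) + 1800 = (-7 + 81) + 1800 = 74 + 1800 = 1874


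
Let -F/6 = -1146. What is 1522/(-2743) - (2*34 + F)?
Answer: -19048914/2743 ≈ -6944.6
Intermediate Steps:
F = 6876 (F = -6*(-1146) = 6876)
1522/(-2743) - (2*34 + F) = 1522/(-2743) - (2*34 + 6876) = 1522*(-1/2743) - (68 + 6876) = -1522/2743 - 1*6944 = -1522/2743 - 6944 = -19048914/2743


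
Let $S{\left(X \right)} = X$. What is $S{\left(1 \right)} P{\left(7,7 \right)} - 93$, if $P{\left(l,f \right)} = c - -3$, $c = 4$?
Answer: $-86$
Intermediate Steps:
$P{\left(l,f \right)} = 7$ ($P{\left(l,f \right)} = 4 - -3 = 4 + 3 = 7$)
$S{\left(1 \right)} P{\left(7,7 \right)} - 93 = 1 \cdot 7 - 93 = 7 - 93 = -86$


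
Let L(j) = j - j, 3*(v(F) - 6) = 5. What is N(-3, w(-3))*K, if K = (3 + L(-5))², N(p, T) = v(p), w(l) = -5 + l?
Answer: 69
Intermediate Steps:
v(F) = 23/3 (v(F) = 6 + (⅓)*5 = 6 + 5/3 = 23/3)
N(p, T) = 23/3
L(j) = 0
K = 9 (K = (3 + 0)² = 3² = 9)
N(-3, w(-3))*K = (23/3)*9 = 69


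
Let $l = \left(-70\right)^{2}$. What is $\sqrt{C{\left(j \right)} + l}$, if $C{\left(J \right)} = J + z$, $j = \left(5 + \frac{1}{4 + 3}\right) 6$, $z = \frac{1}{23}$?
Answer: $\frac{5 \sqrt{5112555}}{161} \approx 70.22$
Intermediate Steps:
$z = \frac{1}{23} \approx 0.043478$
$j = \frac{216}{7}$ ($j = \left(5 + \frac{1}{7}\right) 6 = \frac{36}{7} \cdot 6 = \frac{216}{7} \approx 30.857$)
$C{\left(J \right)} = \frac{1}{23} + J$ ($C{\left(J \right)} = J + \frac{1}{23} = \frac{1}{23} + J$)
$l = 4900$
$\sqrt{C{\left(j \right)} + l} = \sqrt{\left(\frac{1}{23} + \frac{216}{7}\right) + 4900} = \sqrt{\frac{4975}{161} + 4900} = \sqrt{\frac{793875}{161}} = \frac{5 \sqrt{5112555}}{161}$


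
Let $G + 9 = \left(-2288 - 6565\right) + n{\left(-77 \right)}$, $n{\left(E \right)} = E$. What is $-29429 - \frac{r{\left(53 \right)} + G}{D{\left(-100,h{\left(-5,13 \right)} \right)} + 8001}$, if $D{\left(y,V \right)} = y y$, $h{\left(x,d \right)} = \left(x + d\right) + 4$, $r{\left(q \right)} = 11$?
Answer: $- \frac{529742501}{18001} \approx -29429.0$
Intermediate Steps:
$h{\left(x,d \right)} = 4 + d + x$ ($h{\left(x,d \right)} = \left(d + x\right) + 4 = 4 + d + x$)
$G = -8939$ ($G = -9 - 8930 = -8939$)
$D{\left(y,V \right)} = y^{2}$
$-29429 - \frac{r{\left(53 \right)} + G}{D{\left(-100,h{\left(-5,13 \right)} \right)} + 8001} = -29429 - \frac{11 - 8939}{\left(-100\right)^{2} + 8001} = -29429 - - \frac{8928}{10000 + 8001} = -29429 - - \frac{8928}{18001} = -29429 + \frac{8928}{18001} = - \frac{529742501}{18001}$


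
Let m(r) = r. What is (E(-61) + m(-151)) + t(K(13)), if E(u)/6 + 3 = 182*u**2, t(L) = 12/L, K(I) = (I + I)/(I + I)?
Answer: 4063175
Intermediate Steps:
K(I) = 1 (K(I) = (2*I)/((2*I)) = (2*I)*(1/(2*I)) = 1)
E(u) = -18 + 1092*u**2 (E(u) = -18 + 6*(182*u**2) = -18 + 1092*u**2)
(E(-61) + m(-151)) + t(K(13)) = ((-18 + 1092*(-61)**2) - 151) + 12/1 = ((-18 + 1092*3721) - 151) + 12*1 = ((-18 + 4063332) - 151) + 12 = (4063314 - 151) + 12 = 4063163 + 12 = 4063175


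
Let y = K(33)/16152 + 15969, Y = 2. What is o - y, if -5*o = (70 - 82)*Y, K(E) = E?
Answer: -429756319/26920 ≈ -15964.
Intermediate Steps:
y = 85977107/5384 (y = 33/16152 + 15969 = 33*(1/16152) + 15969 = 11/5384 + 15969 = 85977107/5384 ≈ 15969.)
o = 24/5 (o = -(70 - 82)*2/5 = -(-12)*2/5 = -⅕*(-24) = 24/5 ≈ 4.8000)
o - y = 24/5 - 1*85977107/5384 = 24/5 - 85977107/5384 = -429756319/26920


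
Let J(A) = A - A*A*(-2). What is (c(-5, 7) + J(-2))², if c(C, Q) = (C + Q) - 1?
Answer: 49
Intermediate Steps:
c(C, Q) = -1 + C + Q
J(A) = A + 2*A² (J(A) = A - A²*(-2) = A - (-2)*A² = A + 2*A²)
(c(-5, 7) + J(-2))² = ((-1 - 5 + 7) - 2*(1 + 2*(-2)))² = (1 - 2*(1 - 4))² = (1 - 2*(-3))² = (1 + 6)² = 7² = 49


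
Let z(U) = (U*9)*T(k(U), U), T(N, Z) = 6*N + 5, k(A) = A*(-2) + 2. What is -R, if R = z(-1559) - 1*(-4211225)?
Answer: 258519250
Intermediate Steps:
k(A) = 2 - 2*A (k(A) = -2*A + 2 = 2 - 2*A)
T(N, Z) = 5 + 6*N
z(U) = 9*U*(17 - 12*U) (z(U) = (U*9)*(5 + 6*(2 - 2*U)) = (9*U)*(5 + (12 - 12*U)) = (9*U)*(17 - 12*U) = 9*U*(17 - 12*U))
R = -258519250 (R = 9*(-1559)*(17 - 12*(-1559)) - 1*(-4211225) = 9*(-1559)*(17 + 18708) + 4211225 = 9*(-1559)*18725 + 4211225 = -262730475 + 4211225 = -258519250)
-R = -1*(-258519250) = 258519250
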